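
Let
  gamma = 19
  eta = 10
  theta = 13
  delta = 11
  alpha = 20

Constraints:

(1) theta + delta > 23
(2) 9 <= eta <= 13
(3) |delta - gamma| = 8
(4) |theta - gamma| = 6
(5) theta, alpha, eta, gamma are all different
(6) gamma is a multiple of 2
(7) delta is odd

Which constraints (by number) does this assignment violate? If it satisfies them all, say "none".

Violated: 6.

(1) theta + delta = 13 + 11 = 24; 24 > 23 — holds.
(2) eta = 10 lies in [9, 13] — holds.
(3) |11 - 19| = 8 — holds.
(4) |13 - 19| = 6 — holds.
(5) values 13, 20, 10, 19 are pairwise distinct — holds.
(6) 19 = 2*9 + 1, so 2 does not divide 19 — fails.
(7) delta = 11 is odd — holds.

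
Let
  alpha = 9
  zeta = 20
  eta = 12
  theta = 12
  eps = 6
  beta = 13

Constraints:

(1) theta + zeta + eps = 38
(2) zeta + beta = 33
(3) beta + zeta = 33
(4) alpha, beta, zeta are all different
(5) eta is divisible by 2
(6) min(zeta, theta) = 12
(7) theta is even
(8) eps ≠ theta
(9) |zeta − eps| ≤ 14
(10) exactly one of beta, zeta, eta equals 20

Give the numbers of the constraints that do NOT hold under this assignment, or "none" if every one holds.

The assignment satisfies every constraint.

(1) theta + zeta + eps = 12 + 20 + 6 = 38 — holds.
(2) zeta + beta = 20 + 13 = 33 — holds.
(3) beta + zeta = 13 + 20 = 33 — holds.
(4) values 9, 13, 20 are pairwise distinct — holds.
(5) 12 / 2 = 6, so 2 divides 12 — holds.
(6) min(20, 12) = 12 — holds.
(7) theta = 12 is even — holds.
(8) eps = 6, theta = 12; distinct — holds.
(9) |20 − 6| = 14; 14 ≤ 14 — holds.
(10) beta=13, zeta=20, eta=12; 1 of them equals 20 — holds.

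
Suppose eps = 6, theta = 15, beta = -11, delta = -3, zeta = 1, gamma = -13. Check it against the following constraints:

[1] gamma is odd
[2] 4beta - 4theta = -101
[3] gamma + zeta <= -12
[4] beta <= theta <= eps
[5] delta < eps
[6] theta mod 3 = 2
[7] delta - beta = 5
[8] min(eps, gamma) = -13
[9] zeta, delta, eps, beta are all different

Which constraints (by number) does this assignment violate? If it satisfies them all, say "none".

[1] gamma = -13 is odd — OK.
[2] 4beta - 4theta = 4(-11) - 4(15) = -104, not -101 — violated.
[3] gamma + zeta = -13 + 1 = -12; -12 ≤ -12 — OK.
[4] values -11, 15, 6; theta = 15 is not <= eps = 6 — violated.
[5] delta = -3, eps = 6; -3 < 6 — OK.
[6] 15 mod 3 = 0, not 2 — violated.
[7] delta - beta = -3 - (-11) = 8, not 5 — violated.
[8] min(6, -13) = -13 — OK.
[9] values 1, -3, 6, -11 are pairwise distinct — OK.

Violated: 2, 4, 6, and 7.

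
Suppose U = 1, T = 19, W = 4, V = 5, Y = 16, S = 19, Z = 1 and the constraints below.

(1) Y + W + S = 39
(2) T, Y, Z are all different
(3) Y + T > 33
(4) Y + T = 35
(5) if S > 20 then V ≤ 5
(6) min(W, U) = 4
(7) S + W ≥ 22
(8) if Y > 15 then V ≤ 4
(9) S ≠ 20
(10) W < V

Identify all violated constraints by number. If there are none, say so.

(1) Y + W + S = 16 + 4 + 19 = 39  yes
(2) values 19, 16, 1 are pairwise distinct  yes
(3) Y + T = 16 + 19 = 35; 35 > 33  yes
(4) Y + T = 16 + 19 = 35  yes
(5) S = 19, not > 20; antecedent false, conditional vacuously true  yes
(6) min(4, 1) = 1, not 4  no
(7) S + W = 19 + 4 = 23; 23 ≥ 22  yes
(8) Y = 16 > 15, so we need V ≤ 4; but V = 5 > 4  no
(9) S = 19, and 19 ≠ 20  yes
(10) W = 4, V = 5; 4 < 5  yes

The assignment fails constraints 6, 8.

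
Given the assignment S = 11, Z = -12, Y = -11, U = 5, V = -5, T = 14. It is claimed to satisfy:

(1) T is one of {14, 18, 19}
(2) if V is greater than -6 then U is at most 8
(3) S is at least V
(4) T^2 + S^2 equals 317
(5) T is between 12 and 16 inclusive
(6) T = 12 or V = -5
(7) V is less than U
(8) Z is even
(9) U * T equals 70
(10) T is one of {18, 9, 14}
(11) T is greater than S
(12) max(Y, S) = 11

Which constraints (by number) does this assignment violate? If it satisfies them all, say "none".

(1) T = 14 is in {14, 18, 19}  true
(2) V = -5 > -6, so we need U ≤ 8; U = 5 ≤ 8  true
(3) S = 11, V = -5; 11 ≥ -5  true
(4) T^2 + S^2 = 14^2 + 11^2 = 196 + 121 = 317  true
(5) T = 14 lies in [12, 16]  true
(6) T = 14 ≠ 12, but V = -5 = -5 (second disjunct)  true
(7) V = -5, U = 5; -5 < 5  true
(8) Z = -12 is even  true
(9) U * T = 5 * 14 = 70  true
(10) T = 14 is in {18, 9, 14}  true
(11) T = 14, S = 11; 14 > 11  true
(12) max(-11, 11) = 11  true

Yes — all constraints hold.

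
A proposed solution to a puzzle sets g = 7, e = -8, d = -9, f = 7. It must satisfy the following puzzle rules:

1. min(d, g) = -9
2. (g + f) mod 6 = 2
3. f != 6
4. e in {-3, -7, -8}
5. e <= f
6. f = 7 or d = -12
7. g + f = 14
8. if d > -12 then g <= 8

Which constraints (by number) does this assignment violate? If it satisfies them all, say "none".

1. min(-9, 7) = -9 — holds.
2. g + f = 14; 14 mod 6 = 2 — holds.
3. f = 7, and 7 ≠ 6 — holds.
4. e = -8 is in {-3, -7, -8} — holds.
5. e = -8, f = 7; -8 ≤ 7 — holds.
6. f = 7 = 7 (first disjunct) — holds.
7. g + f = 7 + 7 = 14 — holds.
8. d = -9 > -12, so we need g ≤ 8; g = 7 ≤ 8 — holds.

Yes — all constraints hold.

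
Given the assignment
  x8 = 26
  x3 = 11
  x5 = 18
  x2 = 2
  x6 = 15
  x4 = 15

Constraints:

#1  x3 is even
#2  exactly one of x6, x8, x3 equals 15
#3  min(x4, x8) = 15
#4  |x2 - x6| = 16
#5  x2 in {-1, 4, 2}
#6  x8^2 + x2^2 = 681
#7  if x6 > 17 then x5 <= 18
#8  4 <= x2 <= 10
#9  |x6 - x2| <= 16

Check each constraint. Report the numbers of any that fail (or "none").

#1 x3 = 11 is odd — violated.
#2 x6=15, x8=26, x3=11; 1 of them equals 15 — OK.
#3 min(15, 26) = 15 — OK.
#4 |2 - 15| = 13, not 16 — violated.
#5 x2 = 2 is in {-1, 4, 2} — OK.
#6 x8^2 + x2^2 = 26^2 + 2^2 = 676 + 4 = 680, not 681 — violated.
#7 x6 = 15, not > 17; antecedent false, conditional vacuously true — OK.
#8 x2 = 2 is outside [4, 10] — violated.
#9 |15 - 2| = 13; 13 ≤ 16 — OK.

Constraints 1, 4, 6, 8 do not hold.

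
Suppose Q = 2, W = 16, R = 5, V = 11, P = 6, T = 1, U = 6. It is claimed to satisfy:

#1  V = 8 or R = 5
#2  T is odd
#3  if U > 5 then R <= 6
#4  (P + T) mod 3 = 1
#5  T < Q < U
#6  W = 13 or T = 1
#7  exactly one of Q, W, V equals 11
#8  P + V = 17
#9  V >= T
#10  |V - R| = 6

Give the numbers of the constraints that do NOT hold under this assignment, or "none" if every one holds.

#1 V = 11 ≠ 8, but R = 5 = 5 (second disjunct) — satisfied.
#2 T = 1 is odd — satisfied.
#3 U = 6 > 5, so we need R ≤ 6; R = 5 ≤ 6 — satisfied.
#4 P + T = 7; 7 mod 3 = 1 — satisfied.
#5 values 1 < 2 < 6 — satisfied.
#6 W = 16 ≠ 13, but T = 1 = 1 (second disjunct) — satisfied.
#7 Q=2, W=16, V=11; 1 of them equals 11 — satisfied.
#8 P + V = 6 + 11 = 17 — satisfied.
#9 V = 11, T = 1; 11 ≥ 1 — satisfied.
#10 |11 - 5| = 6 — satisfied.

None — every constraint holds.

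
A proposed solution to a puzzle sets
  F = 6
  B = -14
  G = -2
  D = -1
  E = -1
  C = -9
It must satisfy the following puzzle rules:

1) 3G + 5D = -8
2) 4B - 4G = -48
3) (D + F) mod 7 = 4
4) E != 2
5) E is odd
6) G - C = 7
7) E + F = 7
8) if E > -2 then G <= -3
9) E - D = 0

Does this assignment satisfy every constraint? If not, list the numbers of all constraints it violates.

1) 3G + 5D = 3(-2) + 5(-1) = -11, not -8 — does not hold.
2) 4B - 4G = 4(-14) - 4(-2) = -48 — holds.
3) D + F = 5; 5 mod 7 = 5, not 4 — does not hold.
4) E = -1, and -1 ≠ 2 — holds.
5) E = -1 is odd — holds.
6) G - C = -2 - (-9) = 7 — holds.
7) E + F = -1 + 6 = 5, not 7 — does not hold.
8) E = -1 > -2, so we need G ≤ -3; but G = -2 > -3 — does not hold.
9) E - D = -1 - (-1) = 0 — holds.

No — constraints 1, 3, 7, 8 are not satisfied.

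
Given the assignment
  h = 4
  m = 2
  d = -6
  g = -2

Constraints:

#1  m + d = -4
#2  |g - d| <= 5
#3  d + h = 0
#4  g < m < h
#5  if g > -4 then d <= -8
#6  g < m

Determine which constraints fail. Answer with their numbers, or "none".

The assignment fails constraints 3 and 5.

#1 m + d = 2 + (-6) = -4 — satisfied.
#2 |-2 - (-6)| = 4; 4 ≤ 5 — satisfied.
#3 d + h = -6 + 4 = -2, not 0 — violated.
#4 values -2 < 2 < 4 — satisfied.
#5 g = -2 > -4, so we need d ≤ -8; but d = -6 > -8 — violated.
#6 g = -2, m = 2; -2 < 2 — satisfied.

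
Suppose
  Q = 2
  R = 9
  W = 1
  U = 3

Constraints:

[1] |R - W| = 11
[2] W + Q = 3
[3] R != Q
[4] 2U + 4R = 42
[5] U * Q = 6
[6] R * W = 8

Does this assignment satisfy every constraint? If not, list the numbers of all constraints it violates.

[1] |9 - 1| = 8, not 11 — violated.
[2] W + Q = 1 + 2 = 3 — OK.
[3] R = 9, Q = 2; distinct — OK.
[4] 2U + 4R = 2(3) + 4(9) = 42 — OK.
[5] U * Q = 3 * 2 = 6 — OK.
[6] R * W = 9 * 1 = 9, not 8 — violated.

Constraints 1 and 6 are violated.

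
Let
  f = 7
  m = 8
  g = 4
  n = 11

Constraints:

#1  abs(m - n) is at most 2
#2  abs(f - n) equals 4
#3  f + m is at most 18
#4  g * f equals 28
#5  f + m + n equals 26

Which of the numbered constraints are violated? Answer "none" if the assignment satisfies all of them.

#1 abs(8 - 11) = 3; 3 > 2, exceeds bound 2  FAIL
#2 abs(7 - 11) = 4  OK
#3 f + m = 7 + 8 = 15; 15 ≤ 18  OK
#4 g * f = 4 * 7 = 28  OK
#5 f + m + n = 7 + 8 + 11 = 26  OK

Violated: 1.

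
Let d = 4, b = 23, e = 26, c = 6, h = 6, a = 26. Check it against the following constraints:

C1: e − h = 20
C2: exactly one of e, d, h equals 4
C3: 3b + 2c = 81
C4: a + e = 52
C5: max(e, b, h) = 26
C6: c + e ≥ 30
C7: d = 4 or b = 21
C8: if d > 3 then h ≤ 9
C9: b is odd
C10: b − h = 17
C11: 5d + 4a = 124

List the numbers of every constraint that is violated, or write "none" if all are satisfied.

No violations.

C1: e − h = 26 − 6 = 20 — holds.
C2: e=26, d=4, h=6; 1 of them equals 4 — holds.
C3: 3b + 2c = 3(23) + 2(6) = 81 — holds.
C4: a + e = 26 + 26 = 52 — holds.
C5: max(26, 23, 6) = 26 — holds.
C6: c + e = 6 + 26 = 32; 32 ≥ 30 — holds.
C7: d = 4 = 4 (first disjunct) — holds.
C8: d = 4 > 3, so we need h ≤ 9; h = 6 ≤ 9 — holds.
C9: b = 23 is odd — holds.
C10: b − h = 23 − 6 = 17 — holds.
C11: 5d + 4a = 5(4) + 4(26) = 124 — holds.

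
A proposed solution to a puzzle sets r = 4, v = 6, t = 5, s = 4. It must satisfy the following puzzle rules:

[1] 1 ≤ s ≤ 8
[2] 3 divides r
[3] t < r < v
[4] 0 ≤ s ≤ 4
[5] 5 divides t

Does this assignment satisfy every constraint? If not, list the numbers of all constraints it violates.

Violated: 2 and 3.

[1] s = 4 lies in [1, 8] — holds.
[2] 4 = 3×1 + 1, so 3 does not divide 4 — does not hold.
[3] values 5, 4, 6; t = 5 is not < r = 4 — does not hold.
[4] s = 4 lies in [0, 4] — holds.
[5] 5 / 5 = 1, so 5 divides 5 — holds.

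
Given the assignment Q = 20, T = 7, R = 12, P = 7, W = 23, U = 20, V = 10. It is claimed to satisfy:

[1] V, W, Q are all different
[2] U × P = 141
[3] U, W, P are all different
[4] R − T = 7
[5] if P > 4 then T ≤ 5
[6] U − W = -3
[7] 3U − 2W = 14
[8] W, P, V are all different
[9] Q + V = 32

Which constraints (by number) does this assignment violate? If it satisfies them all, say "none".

[1] values 10, 23, 20 are pairwise distinct — holds.
[2] U × P = 20 × 7 = 140, not 141 — does not hold.
[3] values 20, 23, 7 are pairwise distinct — holds.
[4] R − T = 12 − 7 = 5, not 7 — does not hold.
[5] P = 7 > 4, so we need T ≤ 5; but T = 7 > 5 — does not hold.
[6] U − W = 20 − 23 = -3 — holds.
[7] 3U − 2W = 3(20) − 2(23) = 14 — holds.
[8] values 23, 7, 10 are pairwise distinct — holds.
[9] Q + V = 20 + 10 = 30, not 32 — does not hold.

Constraints 2, 4, 5, and 9 do not hold.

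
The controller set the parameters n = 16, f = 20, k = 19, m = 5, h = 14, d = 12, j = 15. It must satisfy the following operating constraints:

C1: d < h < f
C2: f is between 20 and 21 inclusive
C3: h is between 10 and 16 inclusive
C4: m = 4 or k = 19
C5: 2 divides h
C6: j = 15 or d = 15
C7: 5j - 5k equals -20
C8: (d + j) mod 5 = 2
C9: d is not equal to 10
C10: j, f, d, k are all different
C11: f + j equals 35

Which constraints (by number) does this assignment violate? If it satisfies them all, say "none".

C1: values 12 < 14 < 20 — holds.
C2: f = 20 lies in [20, 21] — holds.
C3: h = 14 lies in [10, 16] — holds.
C4: m = 5 ≠ 4, but k = 19 = 19 (second disjunct) — holds.
C5: 14 / 2 = 7, so 2 divides 14 — holds.
C6: j = 15 = 15 (first disjunct) — holds.
C7: 5j - 5k = 5(15) - 5(19) = -20 — holds.
C8: d + j = 27; 27 mod 5 = 2 — holds.
C9: d = 12, and 12 ≠ 10 — holds.
C10: values 15, 20, 12, 19 are pairwise distinct — holds.
C11: f + j = 20 + 15 = 35 — holds.

Yes — all constraints hold.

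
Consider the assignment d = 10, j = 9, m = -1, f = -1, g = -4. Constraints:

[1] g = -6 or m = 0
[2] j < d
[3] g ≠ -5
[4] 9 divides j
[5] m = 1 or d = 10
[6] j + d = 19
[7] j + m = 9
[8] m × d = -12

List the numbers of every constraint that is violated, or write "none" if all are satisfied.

[1] g = -4 ≠ -6 and m = -1 ≠ 0; both disjuncts false  no
[2] j = 9, d = 10; 9 < 10  yes
[3] g = -4, and -4 ≠ -5  yes
[4] 9 / 9 = 1, so 9 divides 9  yes
[5] m = -1 ≠ 1, but d = 10 = 10 (second disjunct)  yes
[6] j + d = 9 + 10 = 19  yes
[7] j + m = 9 + (-1) = 8, not 9  no
[8] m × d = -1 × 10 = -10, not -12  no

Constraints 1, 7, and 8 are violated.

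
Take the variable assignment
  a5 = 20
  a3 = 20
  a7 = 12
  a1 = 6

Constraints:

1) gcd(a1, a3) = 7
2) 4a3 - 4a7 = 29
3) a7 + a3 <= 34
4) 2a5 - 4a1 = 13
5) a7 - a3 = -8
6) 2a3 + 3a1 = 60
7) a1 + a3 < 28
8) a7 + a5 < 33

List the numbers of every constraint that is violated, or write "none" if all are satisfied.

Violated: 1, 2, 4, and 6.

1) gcd(6, 20) = 2, not 7 — violated.
2) 4a3 - 4a7 = 4(20) - 4(12) = 32, not 29 — violated.
3) a7 + a3 = 12 + 20 = 32; 32 ≤ 34 — OK.
4) 2a5 - 4a1 = 2(20) - 4(6) = 16, not 13 — violated.
5) a7 - a3 = 12 - 20 = -8 — OK.
6) 2a3 + 3a1 = 2(20) + 3(6) = 58, not 60 — violated.
7) a1 + a3 = 6 + 20 = 26; 26 < 28 — OK.
8) a7 + a5 = 12 + 20 = 32; 32 < 33 — OK.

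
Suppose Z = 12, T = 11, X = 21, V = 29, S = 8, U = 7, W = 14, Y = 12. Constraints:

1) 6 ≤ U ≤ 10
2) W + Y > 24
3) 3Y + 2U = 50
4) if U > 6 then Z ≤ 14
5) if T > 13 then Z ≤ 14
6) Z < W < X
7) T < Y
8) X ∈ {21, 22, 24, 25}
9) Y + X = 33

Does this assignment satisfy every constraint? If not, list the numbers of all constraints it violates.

The assignment satisfies every constraint.

1) U = 7 lies in [6, 10] — holds.
2) W + Y = 14 + 12 = 26; 26 > 24 — holds.
3) 3Y + 2U = 3(12) + 2(7) = 50 — holds.
4) U = 7 > 6, so we need Z ≤ 14; Z = 12 ≤ 14 — holds.
5) T = 11, not > 13; antecedent false, conditional vacuously true — holds.
6) values 12 < 14 < 21 — holds.
7) T = 11, Y = 12; 11 < 12 — holds.
8) X = 21 is in {21, 22, 24, 25} — holds.
9) Y + X = 12 + 21 = 33 — holds.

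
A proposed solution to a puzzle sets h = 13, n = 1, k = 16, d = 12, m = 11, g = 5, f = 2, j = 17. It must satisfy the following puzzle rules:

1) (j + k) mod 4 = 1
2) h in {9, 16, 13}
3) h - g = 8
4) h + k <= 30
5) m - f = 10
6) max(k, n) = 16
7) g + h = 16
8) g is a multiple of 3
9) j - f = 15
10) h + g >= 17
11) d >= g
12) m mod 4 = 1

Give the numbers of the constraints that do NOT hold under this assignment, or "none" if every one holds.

1) j + k = 33; 33 mod 4 = 1  ✔
2) h = 13 is in {9, 16, 13}  ✔
3) h - g = 13 - 5 = 8  ✔
4) h + k = 13 + 16 = 29; 29 ≤ 30  ✔
5) m - f = 11 - 2 = 9, not 10  ✘
6) max(16, 1) = 16  ✔
7) g + h = 5 + 13 = 18, not 16  ✘
8) 5 = 3*1 + 2, so 3 does not divide 5  ✘
9) j - f = 17 - 2 = 15  ✔
10) h + g = 13 + 5 = 18; 18 ≥ 17  ✔
11) d = 12, g = 5; 12 ≥ 5  ✔
12) 11 mod 4 = 3, not 1  ✘

Violated: 5, 7, 8, and 12.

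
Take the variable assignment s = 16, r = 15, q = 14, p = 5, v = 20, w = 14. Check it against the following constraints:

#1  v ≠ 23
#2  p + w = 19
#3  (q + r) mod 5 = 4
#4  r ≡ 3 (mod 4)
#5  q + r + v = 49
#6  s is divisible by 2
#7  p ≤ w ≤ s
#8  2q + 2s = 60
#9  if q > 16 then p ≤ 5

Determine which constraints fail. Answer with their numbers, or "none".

#1 v = 20, and 20 ≠ 23  holds
#2 p + w = 5 + 14 = 19  holds
#3 q + r = 29; 29 mod 5 = 4  holds
#4 15 mod 4 = 3  holds
#5 q + r + v = 14 + 15 + 20 = 49  holds
#6 16 / 2 = 8, so 2 divides 16  holds
#7 values 5 ≤ 14 ≤ 16  holds
#8 2q + 2s = 2(14) + 2(16) = 60  holds
#9 q = 14, not > 16; antecedent false, conditional vacuously true  holds

All constraints are satisfied.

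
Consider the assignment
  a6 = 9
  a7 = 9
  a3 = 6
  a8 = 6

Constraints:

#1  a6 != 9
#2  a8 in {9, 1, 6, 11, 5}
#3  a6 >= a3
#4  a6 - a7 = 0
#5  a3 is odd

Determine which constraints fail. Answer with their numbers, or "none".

#1 a6 = 9, but 9 is required to differ  ✘
#2 a8 = 6 is in {9, 1, 6, 11, 5}  ✔
#3 a6 = 9, a3 = 6; 9 ≥ 6  ✔
#4 a6 - a7 = 9 - 9 = 0  ✔
#5 a3 = 6 is even  ✘

Constraints 1, 5 are violated.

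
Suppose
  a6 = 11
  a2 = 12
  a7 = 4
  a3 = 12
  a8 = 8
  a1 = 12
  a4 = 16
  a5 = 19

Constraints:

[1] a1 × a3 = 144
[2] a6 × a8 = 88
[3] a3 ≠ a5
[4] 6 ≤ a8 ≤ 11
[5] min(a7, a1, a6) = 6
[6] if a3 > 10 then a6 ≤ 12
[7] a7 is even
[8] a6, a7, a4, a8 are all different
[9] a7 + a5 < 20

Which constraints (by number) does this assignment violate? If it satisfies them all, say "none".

No — constraints 5 and 9 are not satisfied.

[1] a1 × a3 = 12 × 12 = 144  yes
[2] a6 × a8 = 11 × 8 = 88  yes
[3] a3 = 12, a5 = 19; distinct  yes
[4] a8 = 8 lies in [6, 11]  yes
[5] min(4, 12, 11) = 4, not 6  no
[6] a3 = 12 > 10, so we need a6 ≤ 12; a6 = 11 ≤ 12  yes
[7] a7 = 4 is even  yes
[8] values 11, 4, 16, 8 are pairwise distinct  yes
[9] a7 + a5 = 4 + 19 = 23; 23 ≥ 20, bound 20 not met  no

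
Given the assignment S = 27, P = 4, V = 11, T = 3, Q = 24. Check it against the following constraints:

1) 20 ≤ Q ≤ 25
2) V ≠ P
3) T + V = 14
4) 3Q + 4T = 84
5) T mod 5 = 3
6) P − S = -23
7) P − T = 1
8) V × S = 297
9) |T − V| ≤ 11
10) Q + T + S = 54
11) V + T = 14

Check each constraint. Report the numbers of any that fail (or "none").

1) Q = 24 lies in [20, 25]  ✓
2) V = 11, P = 4; distinct  ✓
3) T + V = 3 + 11 = 14  ✓
4) 3Q + 4T = 3(24) + 4(3) = 84  ✓
5) 3 mod 5 = 3  ✓
6) P − S = 4 − 27 = -23  ✓
7) P − T = 4 − 3 = 1  ✓
8) V × S = 11 × 27 = 297  ✓
9) |3 − 11| = 8; 8 ≤ 11  ✓
10) Q + T + S = 24 + 3 + 27 = 54  ✓
11) V + T = 11 + 3 = 14  ✓

No violations.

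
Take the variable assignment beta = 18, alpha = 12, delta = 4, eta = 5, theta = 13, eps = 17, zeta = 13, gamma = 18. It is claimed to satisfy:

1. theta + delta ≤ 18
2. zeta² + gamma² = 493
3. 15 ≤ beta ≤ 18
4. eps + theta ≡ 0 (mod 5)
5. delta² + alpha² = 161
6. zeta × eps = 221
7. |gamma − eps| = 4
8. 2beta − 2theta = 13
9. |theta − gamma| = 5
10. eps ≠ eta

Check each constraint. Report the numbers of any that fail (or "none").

1. theta + delta = 13 + 4 = 17; 17 ≤ 18 — holds.
2. zeta² + gamma² = 13² + 18² = 169 + 324 = 493 — holds.
3. beta = 18 lies in [15, 18] — holds.
4. eps + theta = 30; 30 mod 5 = 0 — holds.
5. delta² + alpha² = 4² + 12² = 16 + 144 = 160, not 161 — does not hold.
6. zeta × eps = 13 × 17 = 221 — holds.
7. |18 − 17| = 1, not 4 — does not hold.
8. 2beta − 2theta = 2(18) − 2(13) = 10, not 13 — does not hold.
9. |13 − 18| = 5 — holds.
10. eps = 17, eta = 5; distinct — holds.

Constraints 5, 7, and 8 do not hold.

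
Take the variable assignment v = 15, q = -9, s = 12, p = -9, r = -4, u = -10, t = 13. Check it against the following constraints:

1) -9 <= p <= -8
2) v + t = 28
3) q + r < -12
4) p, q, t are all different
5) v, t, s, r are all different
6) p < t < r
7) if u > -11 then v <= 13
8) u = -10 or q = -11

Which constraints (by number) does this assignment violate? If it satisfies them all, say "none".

1) p = -9 lies in [-9, -8]  ✓
2) v + t = 15 + 13 = 28  ✓
3) q + r = -9 + (-4) = -13; -13 < -12  ✓
4) p = q = -9, not all different  ✗
5) values 15, 13, 12, -4 are pairwise distinct  ✓
6) values -9, 13, -4; t = 13 is not < r = -4  ✗
7) u = -10 > -11, so we need v ≤ 13; but v = 15 > 13  ✗
8) u = -10 = -10 (first disjunct)  ✓

Constraints 4, 6, and 7 do not hold.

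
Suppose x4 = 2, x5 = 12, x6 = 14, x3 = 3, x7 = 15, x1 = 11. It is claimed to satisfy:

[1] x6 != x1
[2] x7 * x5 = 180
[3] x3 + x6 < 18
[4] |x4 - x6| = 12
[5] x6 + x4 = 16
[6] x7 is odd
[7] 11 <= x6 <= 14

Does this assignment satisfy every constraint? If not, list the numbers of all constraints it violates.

Yes — all constraints hold.

[1] x6 = 14, x1 = 11; distinct — holds.
[2] x7 * x5 = 15 * 12 = 180 — holds.
[3] x3 + x6 = 3 + 14 = 17; 17 < 18 — holds.
[4] |2 - 14| = 12 — holds.
[5] x6 + x4 = 14 + 2 = 16 — holds.
[6] x7 = 15 is odd — holds.
[7] x6 = 14 lies in [11, 14] — holds.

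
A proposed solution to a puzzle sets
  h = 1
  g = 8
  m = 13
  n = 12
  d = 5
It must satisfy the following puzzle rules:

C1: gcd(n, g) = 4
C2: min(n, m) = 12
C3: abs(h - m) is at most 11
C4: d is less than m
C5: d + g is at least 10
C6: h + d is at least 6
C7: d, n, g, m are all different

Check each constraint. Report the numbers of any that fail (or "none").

C1: gcd(12, 8) = 4  ✓
C2: min(12, 13) = 12  ✓
C3: abs(1 - 13) = 12; 12 > 11, exceeds bound 11  ✗
C4: d = 5, m = 13; 5 < 13  ✓
C5: d + g = 5 + 8 = 13; 13 ≥ 10  ✓
C6: h + d = 1 + 5 = 6; 6 ≥ 6  ✓
C7: values 5, 12, 8, 13 are pairwise distinct  ✓

Constraint 3 does not hold.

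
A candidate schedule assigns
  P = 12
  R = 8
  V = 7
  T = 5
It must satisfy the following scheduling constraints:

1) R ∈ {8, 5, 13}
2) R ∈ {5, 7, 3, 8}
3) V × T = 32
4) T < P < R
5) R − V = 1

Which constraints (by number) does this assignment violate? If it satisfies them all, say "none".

1) R = 8 is in {8, 5, 13}  OK
2) R = 8 is in {5, 7, 3, 8}  OK
3) V × T = 7 × 5 = 35, not 32  FAIL
4) values 5, 12, 8; P = 12 is not < R = 8  FAIL
5) R − V = 8 − 7 = 1  OK

Constraints 3 and 4 are violated.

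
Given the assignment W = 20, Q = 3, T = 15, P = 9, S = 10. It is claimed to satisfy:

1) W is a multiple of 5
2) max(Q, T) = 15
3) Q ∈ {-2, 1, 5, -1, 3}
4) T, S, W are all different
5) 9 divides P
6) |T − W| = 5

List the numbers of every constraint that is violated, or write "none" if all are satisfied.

1) 20 / 5 = 4, so 5 divides 20 — holds.
2) max(3, 15) = 15 — holds.
3) Q = 3 is in {-2, 1, 5, -1, 3} — holds.
4) values 15, 10, 20 are pairwise distinct — holds.
5) 9 / 9 = 1, so 9 divides 9 — holds.
6) |15 − 20| = 5 — holds.

Yes — all constraints hold.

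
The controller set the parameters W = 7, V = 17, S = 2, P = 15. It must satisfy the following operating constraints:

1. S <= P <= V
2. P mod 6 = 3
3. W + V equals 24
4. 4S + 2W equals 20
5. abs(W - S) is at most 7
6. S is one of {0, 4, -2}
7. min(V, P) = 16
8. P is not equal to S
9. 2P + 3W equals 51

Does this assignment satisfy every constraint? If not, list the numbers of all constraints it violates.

1. values 2 <= 15 <= 17 — holds.
2. 15 mod 6 = 3 — holds.
3. W + V = 7 + 17 = 24 — holds.
4. 4S + 2W = 4(2) + 2(7) = 22, not 20 — does not hold.
5. abs(7 - 2) = 5; 5 ≤ 7 — holds.
6. S = 2 is not in {0, 4, -2} — does not hold.
7. min(17, 15) = 15, not 16 — does not hold.
8. P = 15, S = 2; distinct — holds.
9. 2P + 3W = 2(15) + 3(7) = 51 — holds.

The assignment fails constraints 4, 6, and 7.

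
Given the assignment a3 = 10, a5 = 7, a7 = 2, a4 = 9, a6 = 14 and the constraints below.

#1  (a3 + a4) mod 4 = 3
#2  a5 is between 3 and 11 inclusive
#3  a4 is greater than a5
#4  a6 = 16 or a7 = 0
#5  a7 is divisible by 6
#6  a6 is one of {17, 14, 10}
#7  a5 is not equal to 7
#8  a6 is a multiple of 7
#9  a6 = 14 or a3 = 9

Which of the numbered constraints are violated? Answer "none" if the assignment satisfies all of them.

#1 a3 + a4 = 19; 19 mod 4 = 3  yes
#2 a5 = 7 lies in [3, 11]  yes
#3 a4 = 9, a5 = 7; 9 > 7  yes
#4 a6 = 14 ≠ 16 and a7 = 2 ≠ 0; both disjuncts false  no
#5 2 = 6*0 + 2, so 6 does not divide 2  no
#6 a6 = 14 is in {17, 14, 10}  yes
#7 a5 = 7, but 7 is required to differ  no
#8 14 / 7 = 2, so 7 divides 14  yes
#9 a6 = 14 = 14 (first disjunct)  yes

Constraints 4, 5, and 7 do not hold.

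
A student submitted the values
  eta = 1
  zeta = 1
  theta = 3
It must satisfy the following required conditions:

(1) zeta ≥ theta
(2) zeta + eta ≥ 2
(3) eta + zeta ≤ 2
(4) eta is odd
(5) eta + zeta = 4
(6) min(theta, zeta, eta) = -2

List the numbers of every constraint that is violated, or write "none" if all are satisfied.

(1) zeta = 1, theta = 3; 1 < 3 (want ≥) — fails.
(2) zeta + eta = 1 + 1 = 2; 2 ≥ 2 — holds.
(3) eta + zeta = 1 + 1 = 2; 2 ≤ 2 — holds.
(4) eta = 1 is odd — holds.
(5) eta + zeta = 1 + 1 = 2, not 4 — fails.
(6) min(3, 1, 1) = 1, not -2 — fails.

Constraints 1, 5, and 6 do not hold.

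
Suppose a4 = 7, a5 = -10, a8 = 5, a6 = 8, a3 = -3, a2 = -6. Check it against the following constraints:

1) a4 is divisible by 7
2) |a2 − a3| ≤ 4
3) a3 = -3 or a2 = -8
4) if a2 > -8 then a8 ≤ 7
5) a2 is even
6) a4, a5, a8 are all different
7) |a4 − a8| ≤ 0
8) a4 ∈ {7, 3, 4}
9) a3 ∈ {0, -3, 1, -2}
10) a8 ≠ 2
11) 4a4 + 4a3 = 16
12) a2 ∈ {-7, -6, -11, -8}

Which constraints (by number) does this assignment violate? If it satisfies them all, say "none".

No — constraint 7 is not satisfied.

1) 7 / 7 = 1, so 7 divides 7  yes
2) |-6 − (-3)| = 3; 3 ≤ 4  yes
3) a3 = -3 = -3 (first disjunct)  yes
4) a2 = -6 > -8, so we need a8 ≤ 7; a8 = 5 ≤ 7  yes
5) a2 = -6 is even  yes
6) values 7, -10, 5 are pairwise distinct  yes
7) |7 − 5| = 2; 2 > 0, exceeds bound 0  no
8) a4 = 7 is in {7, 3, 4}  yes
9) a3 = -3 is in {0, -3, 1, -2}  yes
10) a8 = 5, and 5 ≠ 2  yes
11) 4a4 + 4a3 = 4(7) + 4(-3) = 16  yes
12) a2 = -6 is in {-7, -6, -11, -8}  yes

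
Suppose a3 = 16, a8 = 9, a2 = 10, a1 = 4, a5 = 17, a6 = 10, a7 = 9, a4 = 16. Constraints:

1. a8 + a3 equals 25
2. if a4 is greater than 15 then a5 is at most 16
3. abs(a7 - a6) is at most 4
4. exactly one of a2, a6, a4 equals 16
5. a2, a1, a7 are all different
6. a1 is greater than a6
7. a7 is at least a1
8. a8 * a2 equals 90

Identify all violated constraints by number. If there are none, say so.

1. a8 + a3 = 9 + 16 = 25  yes
2. a4 = 16 > 15, so we need a5 ≤ 16; but a5 = 17 > 16  no
3. abs(9 - 10) = 1; 1 ≤ 4  yes
4. a2=10, a6=10, a4=16; 1 of them equals 16  yes
5. values 10, 4, 9 are pairwise distinct  yes
6. a1 = 4, a6 = 10; 4 ≤ 10 (want >)  no
7. a7 = 9, a1 = 4; 9 ≥ 4  yes
8. a8 * a2 = 9 * 10 = 90  yes

No — constraints 2, 6 are not satisfied.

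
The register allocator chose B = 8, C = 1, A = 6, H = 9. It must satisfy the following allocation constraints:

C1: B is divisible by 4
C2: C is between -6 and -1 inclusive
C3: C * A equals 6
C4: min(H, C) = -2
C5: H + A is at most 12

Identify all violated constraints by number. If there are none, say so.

Violated: 2, 4, 5.

C1: 8 / 4 = 2, so 4 divides 8 — satisfied.
C2: C = 1 is outside [-6, -1] — violated.
C3: C * A = 1 * 6 = 6 — satisfied.
C4: min(9, 1) = 1, not -2 — violated.
C5: H + A = 9 + 6 = 15; 15 > 12, bound 12 not met — violated.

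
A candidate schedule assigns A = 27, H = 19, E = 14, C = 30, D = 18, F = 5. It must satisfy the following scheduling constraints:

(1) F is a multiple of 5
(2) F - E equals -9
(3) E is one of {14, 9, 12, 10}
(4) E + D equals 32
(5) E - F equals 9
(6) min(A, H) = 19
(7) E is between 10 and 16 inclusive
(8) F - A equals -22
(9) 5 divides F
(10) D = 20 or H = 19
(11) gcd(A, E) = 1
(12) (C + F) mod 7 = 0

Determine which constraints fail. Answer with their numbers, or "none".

No violations.

(1) 5 / 5 = 1, so 5 divides 5  OK
(2) F - E = 5 - 14 = -9  OK
(3) E = 14 is in {14, 9, 12, 10}  OK
(4) E + D = 14 + 18 = 32  OK
(5) E - F = 14 - 5 = 9  OK
(6) min(27, 19) = 19  OK
(7) E = 14 lies in [10, 16]  OK
(8) F - A = 5 - 27 = -22  OK
(9) 5 / 5 = 1, so 5 divides 5  OK
(10) D = 18 ≠ 20, but H = 19 = 19 (second disjunct)  OK
(11) gcd(27, 14) = 1  OK
(12) C + F = 35; 35 mod 7 = 0  OK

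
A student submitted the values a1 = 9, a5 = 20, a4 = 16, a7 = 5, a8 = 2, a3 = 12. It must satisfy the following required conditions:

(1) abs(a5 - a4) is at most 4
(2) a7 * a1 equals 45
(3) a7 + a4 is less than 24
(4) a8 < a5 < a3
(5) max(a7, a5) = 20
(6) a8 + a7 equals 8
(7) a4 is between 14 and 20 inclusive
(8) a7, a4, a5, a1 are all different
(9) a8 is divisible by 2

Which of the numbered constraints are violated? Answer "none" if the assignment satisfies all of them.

Violated: 4, 6.

(1) abs(20 - 16) = 4; 4 ≤ 4 — holds.
(2) a7 * a1 = 5 * 9 = 45 — holds.
(3) a7 + a4 = 5 + 16 = 21; 21 < 24 — holds.
(4) values 2, 20, 12; a5 = 20 is not < a3 = 12 — does not hold.
(5) max(5, 20) = 20 — holds.
(6) a8 + a7 = 2 + 5 = 7, not 8 — does not hold.
(7) a4 = 16 lies in [14, 20] — holds.
(8) values 5, 16, 20, 9 are pairwise distinct — holds.
(9) 2 / 2 = 1, so 2 divides 2 — holds.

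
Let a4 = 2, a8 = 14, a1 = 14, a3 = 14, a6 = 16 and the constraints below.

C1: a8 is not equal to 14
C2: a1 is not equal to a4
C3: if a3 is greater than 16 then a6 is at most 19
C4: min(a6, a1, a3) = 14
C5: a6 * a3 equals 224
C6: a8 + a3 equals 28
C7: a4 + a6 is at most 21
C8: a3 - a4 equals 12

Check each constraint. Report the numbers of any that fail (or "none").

Constraint 1 does not hold.

C1: a8 = 14, but 14 is required to differ — fails.
C2: a1 = 14, a4 = 2; distinct — holds.
C3: a3 = 14, not > 16; antecedent false, conditional vacuously true — holds.
C4: min(16, 14, 14) = 14 — holds.
C5: a6 * a3 = 16 * 14 = 224 — holds.
C6: a8 + a3 = 14 + 14 = 28 — holds.
C7: a4 + a6 = 2 + 16 = 18; 18 ≤ 21 — holds.
C8: a3 - a4 = 14 - 2 = 12 — holds.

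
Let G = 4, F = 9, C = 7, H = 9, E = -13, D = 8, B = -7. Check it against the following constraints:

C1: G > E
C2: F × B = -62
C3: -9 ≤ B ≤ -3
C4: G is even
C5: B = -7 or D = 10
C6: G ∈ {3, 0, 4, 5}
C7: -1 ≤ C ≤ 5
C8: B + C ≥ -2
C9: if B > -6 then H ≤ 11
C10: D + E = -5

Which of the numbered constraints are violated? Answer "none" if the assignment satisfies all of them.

Constraints 2, 7 do not hold.

C1: G = 4, E = -13; 4 > -13 — satisfied.
C2: F × B = 9 × (-7) = -63, not -62 — violated.
C3: B = -7 lies in [-9, -3] — satisfied.
C4: G = 4 is even — satisfied.
C5: B = -7 = -7 (first disjunct) — satisfied.
C6: G = 4 is in {3, 0, 4, 5} — satisfied.
C7: C = 7 is outside [-1, 5] — violated.
C8: B + C = -7 + 7 = 0; 0 ≥ -2 — satisfied.
C9: B = -7, not > -6; antecedent false, conditional vacuously true — satisfied.
C10: D + E = 8 + (-13) = -5 — satisfied.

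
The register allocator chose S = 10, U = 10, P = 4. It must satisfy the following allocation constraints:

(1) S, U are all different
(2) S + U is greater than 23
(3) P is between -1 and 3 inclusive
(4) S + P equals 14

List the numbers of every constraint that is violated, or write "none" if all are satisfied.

Constraints 1, 2, 3 do not hold.

(1) S = U = 10, not all different  FAIL
(2) S + U = 10 + 10 = 20; 20 ≤ 23, bound 23 not met  FAIL
(3) P = 4 is outside [-1, 3]  FAIL
(4) S + P = 10 + 4 = 14  OK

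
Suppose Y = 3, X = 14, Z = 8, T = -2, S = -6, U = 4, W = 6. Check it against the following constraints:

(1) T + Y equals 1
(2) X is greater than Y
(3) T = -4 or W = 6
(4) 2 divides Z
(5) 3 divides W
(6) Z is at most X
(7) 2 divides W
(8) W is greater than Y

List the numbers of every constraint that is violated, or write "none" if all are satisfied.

(1) T + Y = -2 + 3 = 1 — holds.
(2) X = 14, Y = 3; 14 > 3 — holds.
(3) T = -2 ≠ -4, but W = 6 = 6 (second disjunct) — holds.
(4) 8 / 2 = 4, so 2 divides 8 — holds.
(5) 6 / 3 = 2, so 3 divides 6 — holds.
(6) Z = 8, X = 14; 8 ≤ 14 — holds.
(7) 6 / 2 = 3, so 2 divides 6 — holds.
(8) W = 6, Y = 3; 6 > 3 — holds.

No violations.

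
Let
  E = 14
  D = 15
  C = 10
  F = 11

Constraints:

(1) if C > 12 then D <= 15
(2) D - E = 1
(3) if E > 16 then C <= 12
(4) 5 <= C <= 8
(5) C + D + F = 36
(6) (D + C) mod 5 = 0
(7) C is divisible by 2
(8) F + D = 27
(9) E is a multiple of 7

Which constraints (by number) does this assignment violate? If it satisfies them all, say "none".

Constraints 4 and 8 are violated.

(1) C = 10, not > 12; antecedent false, conditional vacuously true — holds.
(2) D - E = 15 - 14 = 1 — holds.
(3) E = 14, not > 16; antecedent false, conditional vacuously true — holds.
(4) C = 10 is outside [5, 8] — does not hold.
(5) C + D + F = 10 + 15 + 11 = 36 — holds.
(6) D + C = 25; 25 mod 5 = 0 — holds.
(7) 10 / 2 = 5, so 2 divides 10 — holds.
(8) F + D = 11 + 15 = 26, not 27 — does not hold.
(9) 14 / 7 = 2, so 7 divides 14 — holds.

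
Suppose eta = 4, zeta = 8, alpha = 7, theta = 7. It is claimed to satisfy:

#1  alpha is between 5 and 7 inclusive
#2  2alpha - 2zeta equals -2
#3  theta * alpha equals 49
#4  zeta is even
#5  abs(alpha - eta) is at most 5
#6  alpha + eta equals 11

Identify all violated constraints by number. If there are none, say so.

None — every constraint holds.

#1 alpha = 7 lies in [5, 7] — holds.
#2 2alpha - 2zeta = 2(7) - 2(8) = -2 — holds.
#3 theta * alpha = 7 * 7 = 49 — holds.
#4 zeta = 8 is even — holds.
#5 abs(7 - 4) = 3; 3 ≤ 5 — holds.
#6 alpha + eta = 7 + 4 = 11 — holds.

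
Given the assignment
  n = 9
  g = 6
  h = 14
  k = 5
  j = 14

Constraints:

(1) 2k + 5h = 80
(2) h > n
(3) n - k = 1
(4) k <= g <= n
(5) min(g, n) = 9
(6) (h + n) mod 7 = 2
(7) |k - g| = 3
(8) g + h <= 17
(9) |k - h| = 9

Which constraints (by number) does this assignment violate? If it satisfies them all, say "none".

Constraints 3, 5, 7, and 8 are violated.

(1) 2k + 5h = 2(5) + 5(14) = 80 — satisfied.
(2) h = 14, n = 9; 14 > 9 — satisfied.
(3) n - k = 9 - 5 = 4, not 1 — violated.
(4) values 5 <= 6 <= 9 — satisfied.
(5) min(6, 9) = 6, not 9 — violated.
(6) h + n = 23; 23 mod 7 = 2 — satisfied.
(7) |5 - 6| = 1, not 3 — violated.
(8) g + h = 6 + 14 = 20; 20 > 17, bound 17 not met — violated.
(9) |5 - 14| = 9 — satisfied.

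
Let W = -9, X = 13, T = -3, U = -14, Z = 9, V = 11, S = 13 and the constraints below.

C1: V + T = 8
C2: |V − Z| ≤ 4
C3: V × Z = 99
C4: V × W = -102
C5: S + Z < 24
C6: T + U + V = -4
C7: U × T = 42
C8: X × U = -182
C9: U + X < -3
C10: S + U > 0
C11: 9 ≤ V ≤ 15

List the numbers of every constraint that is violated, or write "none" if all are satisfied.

Constraints 4, 6, 9, and 10 are violated.

C1: V + T = 11 + (-3) = 8 — OK.
C2: |11 − 9| = 2; 2 ≤ 4 — OK.
C3: V × Z = 11 × 9 = 99 — OK.
C4: V × W = 11 × (-9) = -99, not -102 — violated.
C5: S + Z = 13 + 9 = 22; 22 < 24 — OK.
C6: T + U + V = -3 + (-14) + 11 = -6, not -4 — violated.
C7: U × T = -14 × (-3) = 42 — OK.
C8: X × U = 13 × (-14) = -182 — OK.
C9: U + X = -14 + 13 = -1; -1 ≥ -3, bound -3 not met — violated.
C10: S + U = 13 + (-14) = -1; -1 ≤ 0, bound 0 not met — violated.
C11: V = 11 lies in [9, 15] — OK.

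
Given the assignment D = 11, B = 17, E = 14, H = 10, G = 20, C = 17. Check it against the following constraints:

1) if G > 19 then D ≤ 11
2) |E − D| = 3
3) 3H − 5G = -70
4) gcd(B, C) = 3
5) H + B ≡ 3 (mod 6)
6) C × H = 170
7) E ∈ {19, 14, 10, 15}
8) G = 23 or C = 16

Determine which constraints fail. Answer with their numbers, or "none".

Constraints 4, 8 do not hold.

1) G = 20 > 19, so we need D ≤ 11; D = 11 ≤ 11 — holds.
2) |14 − 11| = 3 — holds.
3) 3H − 5G = 3(10) − 5(20) = -70 — holds.
4) gcd(17, 17) = 17, not 3 — fails.
5) H + B = 27; 27 mod 6 = 3 — holds.
6) C × H = 17 × 10 = 170 — holds.
7) E = 14 is in {19, 14, 10, 15} — holds.
8) G = 20 ≠ 23 and C = 17 ≠ 16; both disjuncts false — fails.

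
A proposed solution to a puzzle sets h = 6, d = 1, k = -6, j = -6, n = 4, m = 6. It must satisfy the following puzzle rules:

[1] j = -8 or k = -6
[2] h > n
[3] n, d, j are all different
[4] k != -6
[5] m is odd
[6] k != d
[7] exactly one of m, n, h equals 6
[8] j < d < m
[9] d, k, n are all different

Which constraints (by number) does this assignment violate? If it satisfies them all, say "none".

[1] j = -6 ≠ -8, but k = -6 = -6 (second disjunct)  true
[2] h = 6, n = 4; 6 > 4  true
[3] values 4, 1, -6 are pairwise distinct  true
[4] k = -6, but -6 is required to differ  false
[5] m = 6 is even  false
[6] k = -6, d = 1; distinct  true
[7] m=6, n=4, h=6; 2 of them equal 6, not exactly one  false
[8] values -6 < 1 < 6  true
[9] values 1, -6, 4 are pairwise distinct  true

The assignment fails constraints 4, 5, and 7.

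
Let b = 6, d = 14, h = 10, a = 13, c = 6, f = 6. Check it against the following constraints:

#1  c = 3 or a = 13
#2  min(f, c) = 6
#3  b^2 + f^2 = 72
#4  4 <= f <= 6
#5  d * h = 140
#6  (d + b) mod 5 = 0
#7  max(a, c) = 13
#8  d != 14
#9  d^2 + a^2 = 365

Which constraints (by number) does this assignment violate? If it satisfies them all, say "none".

#1 c = 6 ≠ 3, but a = 13 = 13 (second disjunct) — holds.
#2 min(6, 6) = 6 — holds.
#3 b^2 + f^2 = 6^2 + 6^2 = 36 + 36 = 72 — holds.
#4 f = 6 lies in [4, 6] — holds.
#5 d * h = 14 * 10 = 140 — holds.
#6 d + b = 20; 20 mod 5 = 0 — holds.
#7 max(13, 6) = 13 — holds.
#8 d = 14, but 14 is required to differ — does not hold.
#9 d^2 + a^2 = 14^2 + 13^2 = 196 + 169 = 365 — holds.

Constraint 8 does not hold.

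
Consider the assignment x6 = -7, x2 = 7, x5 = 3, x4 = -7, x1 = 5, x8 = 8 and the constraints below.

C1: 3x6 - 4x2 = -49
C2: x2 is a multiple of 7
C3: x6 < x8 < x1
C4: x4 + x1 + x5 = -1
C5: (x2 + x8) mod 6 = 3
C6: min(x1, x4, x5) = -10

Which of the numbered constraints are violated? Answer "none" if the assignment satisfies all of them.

Violated: 3, 4, and 6.

C1: 3x6 - 4x2 = 3(-7) - 4(7) = -49  ✔
C2: 7 / 7 = 1, so 7 divides 7  ✔
C3: values -7, 8, 5; x8 = 8 is not < x1 = 5  ✘
C4: x4 + x1 + x5 = -7 + 5 + 3 = 1, not -1  ✘
C5: x2 + x8 = 15; 15 mod 6 = 3  ✔
C6: min(5, -7, 3) = -7, not -10  ✘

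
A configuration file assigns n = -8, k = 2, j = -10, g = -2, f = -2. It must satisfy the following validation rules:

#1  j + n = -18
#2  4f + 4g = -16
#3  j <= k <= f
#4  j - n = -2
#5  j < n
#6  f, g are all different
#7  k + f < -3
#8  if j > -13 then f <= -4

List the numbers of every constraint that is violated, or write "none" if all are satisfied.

#1 j + n = -10 + (-8) = -18 — holds.
#2 4f + 4g = 4(-2) + 4(-2) = -16 — holds.
#3 values -10, 2, -2; k = 2 is not <= f = -2 — fails.
#4 j - n = -10 - (-8) = -2 — holds.
#5 j = -10, n = -8; -10 < -8 — holds.
#6 f = g = -2, not all different — fails.
#7 k + f = 2 + (-2) = 0; 0 ≥ -3, bound -3 not met — fails.
#8 j = -10 > -13, so we need f ≤ -4; but f = -2 > -4 — fails.

Constraints 3, 6, 7, and 8 do not hold.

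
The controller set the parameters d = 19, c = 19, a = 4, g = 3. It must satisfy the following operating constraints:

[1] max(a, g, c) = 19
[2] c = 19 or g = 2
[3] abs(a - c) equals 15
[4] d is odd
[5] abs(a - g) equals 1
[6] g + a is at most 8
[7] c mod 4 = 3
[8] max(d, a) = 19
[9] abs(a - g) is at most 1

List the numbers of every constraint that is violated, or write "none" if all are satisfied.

[1] max(4, 3, 19) = 19 — satisfied.
[2] c = 19 = 19 (first disjunct) — satisfied.
[3] abs(4 - 19) = 15 — satisfied.
[4] d = 19 is odd — satisfied.
[5] abs(4 - 3) = 1 — satisfied.
[6] g + a = 3 + 4 = 7; 7 ≤ 8 — satisfied.
[7] 19 mod 4 = 3 — satisfied.
[8] max(19, 4) = 19 — satisfied.
[9] abs(4 - 3) = 1; 1 ≤ 1 — satisfied.

None — every constraint holds.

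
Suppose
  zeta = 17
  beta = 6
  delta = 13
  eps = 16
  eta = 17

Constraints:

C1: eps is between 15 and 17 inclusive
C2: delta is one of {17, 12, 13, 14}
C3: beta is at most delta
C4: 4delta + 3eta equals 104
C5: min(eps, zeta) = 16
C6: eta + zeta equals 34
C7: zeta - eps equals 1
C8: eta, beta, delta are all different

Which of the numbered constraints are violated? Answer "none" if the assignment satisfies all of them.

Constraint 4 does not hold.

C1: eps = 16 lies in [15, 17] — holds.
C2: delta = 13 is in {17, 12, 13, 14} — holds.
C3: beta = 6, delta = 13; 6 ≤ 13 — holds.
C4: 4delta + 3eta = 4(13) + 3(17) = 103, not 104 — fails.
C5: min(16, 17) = 16 — holds.
C6: eta + zeta = 17 + 17 = 34 — holds.
C7: zeta - eps = 17 - 16 = 1 — holds.
C8: values 17, 6, 13 are pairwise distinct — holds.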